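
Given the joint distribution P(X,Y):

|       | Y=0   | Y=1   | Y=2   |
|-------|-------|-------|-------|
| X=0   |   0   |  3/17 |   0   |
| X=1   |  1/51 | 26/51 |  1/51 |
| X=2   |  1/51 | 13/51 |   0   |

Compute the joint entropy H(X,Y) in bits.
1.7735 bits

H(X,Y) = -Σ_{x,y} P(x,y) log₂ P(x,y). Per-cell terms -P(x,y)·log₂P(x,y):
  X=0: 0.00000, 0.44162, 0.00000
  X=1: 0.11122, 0.49552, 0.11122
  X=2: 0.11122, 0.50266, 0.00000
  (cells with P = 0 contribute 0)
Sum of the 9 terms: H(X,Y) = 1.7735 bits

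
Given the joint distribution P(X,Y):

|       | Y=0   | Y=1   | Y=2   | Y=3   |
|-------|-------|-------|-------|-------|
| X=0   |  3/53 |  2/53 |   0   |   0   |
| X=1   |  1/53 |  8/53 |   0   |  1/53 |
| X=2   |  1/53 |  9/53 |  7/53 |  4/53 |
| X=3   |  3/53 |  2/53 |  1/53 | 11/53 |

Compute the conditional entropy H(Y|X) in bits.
1.4115 bits

H(Y|X) = H(X,Y) - H(X)

H(X,Y) = -Σ_{x,y} P(x,y) log₂ P(x,y). Per-cell terms -P(x,y)·log₂P(x,y):
  X=0: 0.23451, 0.17841, 0.00000, 0.00000
  X=1: 0.10807, 0.41176, 0.00000, 0.10807
  X=2: 0.10807, 0.43438, 0.38574, 0.28135
  X=3: 0.23451, 0.17841, 0.10807, 0.47082
  (cells with P = 0 contribute 0)
Sum of the 16 terms: H(X,Y) = 3.2422 bits

Marginal of X (row sums):
  P(X=0) = 3/53 + 2/53 + 0 + 0 = 5/53
  P(X=1) = 1/53 + 8/53 + 0 + 1/53 = 10/53
  P(X=2) = 1/53 + 9/53 + 7/53 + 4/53 = 21/53
  P(X=3) = 3/53 + 2/53 + 1/53 + 11/53 = 17/53
H(X) = -[(5/53)·log₂(5/53) + (10/53)·log₂(10/53) + (21/53)·log₂(21/53) + (17/53)·log₂(17/53)]
  = 0.32132 + 0.45396 + 0.52920 + 0.52618 = 1.8307 bits

H(Y|X) = H(X,Y) - H(X) = 3.2422 - 1.8307 = 1.4115 bits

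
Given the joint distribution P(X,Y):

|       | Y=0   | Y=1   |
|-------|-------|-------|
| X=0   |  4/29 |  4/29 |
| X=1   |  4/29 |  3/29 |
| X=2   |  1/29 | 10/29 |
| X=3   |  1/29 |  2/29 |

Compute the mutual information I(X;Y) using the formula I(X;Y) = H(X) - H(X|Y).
0.1540 bits

I(X;Y) = H(X) - H(X|Y)

Marginal of X (row sums):
  P(X=0) = 4/29 + 4/29 = 8/29
  P(X=1) = 4/29 + 3/29 = 7/29
  P(X=2) = 1/29 + 10/29 = 11/29
  P(X=3) = 1/29 + 2/29 = 3/29
H(X) = -[(8/29)·log₂(8/29) + (7/29)·log₂(7/29) + (11/29)·log₂(11/29) + (3/29)·log₂(3/29)]
  = 0.5125 + 0.4950 + 0.5305 + 0.3386 = 1.8766 bits

Marginal of Y (column sums):
  P(Y=0) = 4/29 + 4/29 + 1/29 + 1/29 = 10/29
  P(Y=1) = 4/29 + 3/29 + 10/29 + 2/29 = 19/29
H(X|Y) = Σ_y P(y)·H(X|Y=y):
  Y=0: P(Y=0) = 10/29, P(X|Y=0) = (2/5, 2/5, 1/10, 1/10) → H(X|Y=0) = 1.7219
  Y=1: P(Y=1) = 19/29, P(X|Y=1) = (4/19, 3/19, 10/19, 2/19) → H(X|Y=1) = 1.7230
H(X|Y) = (10/29)·1.7219 + (19/29)·1.7230 = 1.7226 bits

I(X;Y) = H(X) - H(X|Y) = 1.8766 - 1.7226 = 0.1540 bits

Cross-check via I(X;Y) = H(X) + H(Y) - H(X,Y): computing H(Y) from the column sums and H(X,Y) from the 8 cells in the same way gives H(Y) = 0.9294 bits and H(X,Y) = 2.6520 bits, so
I(X;Y) = 1.8766 + 0.9294 - 2.6520 = 0.1540 bits ✓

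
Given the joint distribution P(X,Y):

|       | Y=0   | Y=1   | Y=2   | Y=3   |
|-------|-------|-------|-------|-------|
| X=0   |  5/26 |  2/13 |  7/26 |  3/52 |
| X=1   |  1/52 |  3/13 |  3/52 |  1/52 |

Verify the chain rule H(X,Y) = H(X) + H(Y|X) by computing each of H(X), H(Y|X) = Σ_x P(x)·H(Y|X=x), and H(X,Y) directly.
H(X) = 0.9118 bits, H(Y|X) = 1.6531 bits, H(X,Y) = 2.5648 bits

Marginal of X (row sums):
  P(X=0) = 5/26 + 2/13 + 7/26 + 3/52 = 35/52
  P(X=1) = 1/52 + 3/13 + 3/52 + 1/52 = 17/52
H(X) = -[(35/52)·log₂(35/52) + (17/52)·log₂(17/52)]
  = 0.384432 + 0.527319 = 0.9118 bits

H(Y|X) = Σ_x P(x)·H(Y|X=x):
  X=0: P(X=0) = 35/52, P(Y|X=0) = (2/7, 8/35, 2/5, 3/35) → H(Y|X=0) = 1.835651
  X=1: P(X=1) = 17/52, P(Y|X=1) = (1/17, 12/17, 3/17, 1/17) → H(Y|X=1) = 1.277202
H(Y|X) = (35/52)·1.835651 + (17/52)·1.277202 = 1.6531 bits

H(X,Y) = -Σ_{x,y} P(x,y) log₂ P(x,y). Per-cell terms -P(x,y)·log₂P(x,y):
  X=0: 0.457406, 0.415452, 0.509677, 0.237431
  X=1: 0.109624, 0.488187, 0.237431, 0.109624
Sum of the 8 terms: H(X,Y) = 2.5648 bits

Chain rule check:
  H(X) + H(Y|X) = 0.9118 + 1.6531 = 2.5649 bits
  H(X,Y) = 2.5648 bits
✓ Chain rule verified (Δ = 0.0001 is 4-dp rounding noise: each of the three values was rounded independently).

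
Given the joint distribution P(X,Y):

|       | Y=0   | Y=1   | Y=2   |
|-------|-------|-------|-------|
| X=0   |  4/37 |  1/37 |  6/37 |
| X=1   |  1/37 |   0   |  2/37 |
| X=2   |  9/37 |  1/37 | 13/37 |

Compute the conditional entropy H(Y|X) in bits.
1.2083 bits

H(Y|X) = H(X,Y) - H(X)

H(X,Y) = -Σ_{x,y} P(x,y) log₂ P(x,y). Per-cell terms -P(x,y)·log₂P(x,y):
  X=0: 0.34697, 0.14080, 0.42559
  X=1: 0.14080, 0.00000, 0.22754
  X=2: 0.49610, 0.14080, 0.53019
  (cells with P = 0 contribute 0)
Sum of the 9 terms: H(X,Y) = 2.4488 bits

Marginal of X (row sums):
  P(X=0) = 4/37 + 1/37 + 6/37 = 11/37
  P(X=1) = 1/37 + 0 + 2/37 = 3/37
  P(X=2) = 9/37 + 1/37 + 13/37 = 23/37
H(X) = -[(11/37)·log₂(11/37) + (3/37)·log₂(3/37) + (23/37)·log₂(23/37)]
  = 0.52028 + 0.29388 + 0.42636 = 1.2405 bits

H(Y|X) = H(X,Y) - H(X) = 2.4488 - 1.2405 = 1.2083 bits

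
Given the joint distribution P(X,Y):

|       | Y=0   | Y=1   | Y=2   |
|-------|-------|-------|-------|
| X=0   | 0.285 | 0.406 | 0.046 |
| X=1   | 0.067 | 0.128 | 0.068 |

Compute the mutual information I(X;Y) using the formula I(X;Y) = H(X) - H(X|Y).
0.0489 bits

I(X;Y) = H(X) - H(X|Y)

Marginal of X (row sums):
  P(X=0) = 0.285 + 0.406 + 0.046 = 0.737
  P(X=1) = 0.067 + 0.128 + 0.068 = 0.263
H(X) = -[0.737·log₂(0.737) + 0.263·log₂(0.263)]
  = 0.32447 + 0.50677 = 0.83124 bits

Marginal of Y (column sums):
  P(Y=0) = 0.285 + 0.067 = 0.352
  P(Y=1) = 0.406 + 0.128 = 0.534
  P(Y=2) = 0.046 + 0.068 = 0.114
H(X|Y) = Σ_y P(y)·H(X|Y=y):
  Y=0: P(Y=0) = 0.352, P(X|Y=0) = (285/352, 67/352) → H(X|Y=0) = 0.70218
  Y=1: P(Y=1) = 0.534, P(X|Y=1) = (203/267, 64/267) → H(X|Y=1) = 0.79454
  Y=2: P(Y=2) = 0.114, P(X|Y=2) = (23/57, 34/57) → H(X|Y=2) = 0.97297
H(X|Y) = 0.352·0.70218 + 0.534·0.79454 + 0.114·0.97297 = 0.78237 bits

I(X;Y) = H(X) - H(X|Y) = 0.83124 - 0.78237 = 0.0489 bits

Cross-check via I(X;Y) = H(X) + H(Y) - H(X,Y): computing H(Y) from the column sums and H(X,Y) from the 6 cells in the same way gives H(Y) = 1.37070 bits and H(X,Y) = 2.15308 bits, so
I(X;Y) = 0.83124 + 1.37070 - 2.15308 = 0.0489 bits ✓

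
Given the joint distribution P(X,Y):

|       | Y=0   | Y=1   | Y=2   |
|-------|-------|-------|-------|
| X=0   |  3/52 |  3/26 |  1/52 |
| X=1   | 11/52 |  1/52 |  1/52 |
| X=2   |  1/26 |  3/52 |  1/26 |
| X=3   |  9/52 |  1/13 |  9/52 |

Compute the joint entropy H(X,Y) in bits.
3.1594 bits

H(X,Y) = -Σ_{x,y} P(x,y) log₂ P(x,y). Per-cell terms -P(x,y)·log₂P(x,y):
  X=0: 0.2374, 0.3595, 0.1096
  X=1: 0.4741, 0.1096, 0.1096
  X=2: 0.1808, 0.2374, 0.1808
  X=3: 0.4380, 0.2846, 0.4380
Sum of the 12 terms: H(X,Y) = 3.1594 bits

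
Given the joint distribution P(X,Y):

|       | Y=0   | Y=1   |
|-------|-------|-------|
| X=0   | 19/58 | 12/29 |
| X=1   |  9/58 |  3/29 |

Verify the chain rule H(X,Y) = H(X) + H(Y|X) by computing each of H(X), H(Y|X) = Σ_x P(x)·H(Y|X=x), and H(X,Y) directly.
H(X) = 0.8247 bits, H(Y|X) = 0.9852 bits, H(X,Y) = 1.8099 bits

Marginal of X (row sums):
  P(X=0) = 19/58 + 12/29 = 43/58
  P(X=1) = 9/58 + 3/29 = 15/58
H(X) = -[(43/58)·log₂(43/58) + (15/58)·log₂(15/58)]
  = 0.3201 + 0.5046 = 0.8247 bits

H(Y|X) = Σ_x P(x)·H(Y|X=x):
  X=0: P(X=0) = 43/58, P(Y|X=0) = (19/43, 24/43) → H(Y|X=0) = 0.9902
  X=1: P(X=1) = 15/58, P(Y|X=1) = (3/5, 2/5) → H(Y|X=1) = 0.9710
H(Y|X) = (43/58)·0.9902 + (15/58)·0.9710 = 0.9852 bits

H(X,Y) = -Σ_{x,y} P(x,y) log₂ P(x,y). Per-cell terms -P(x,y)·log₂P(x,y):
  X=0: 0.5274, 0.5268
  X=1: 0.4171, 0.3386
Sum of the 4 terms: H(X,Y) = 1.8099 bits

Chain rule check:
  H(X) + H(Y|X) = 0.8247 + 0.9852 = 1.8099 bits
  H(X,Y) = 1.8099 bits
✓ Chain rule verified.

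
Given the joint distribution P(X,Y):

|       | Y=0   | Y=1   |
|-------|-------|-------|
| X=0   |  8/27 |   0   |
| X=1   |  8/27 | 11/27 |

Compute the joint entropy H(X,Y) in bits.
1.5677 bits

H(X,Y) = -Σ_{x,y} P(x,y) log₂ P(x,y). Per-cell terms -P(x,y)·log₂P(x,y):
  X=0: 0.51997, 0.00000
  X=1: 0.51997, 0.52778
  (cells with P = 0 contribute 0)
Sum of the 4 terms: H(X,Y) = 1.5677 bits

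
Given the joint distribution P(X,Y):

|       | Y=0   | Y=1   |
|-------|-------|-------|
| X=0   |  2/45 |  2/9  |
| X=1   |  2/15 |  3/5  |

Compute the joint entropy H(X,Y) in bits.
1.5116 bits

H(X,Y) = -Σ_{x,y} P(x,y) log₂ P(x,y). Per-cell terms -P(x,y)·log₂P(x,y):
  X=0: 0.1996, 0.4822
  X=1: 0.3876, 0.4422
Sum of the 4 terms: H(X,Y) = 1.5116 bits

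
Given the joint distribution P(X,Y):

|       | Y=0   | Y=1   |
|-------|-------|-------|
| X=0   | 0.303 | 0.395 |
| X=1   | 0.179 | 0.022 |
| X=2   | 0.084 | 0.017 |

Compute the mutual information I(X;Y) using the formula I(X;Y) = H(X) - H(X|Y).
0.1320 bits

I(X;Y) = H(X) - H(X|Y)

Marginal of X (row sums):
  P(X=0) = 0.303 + 0.395 = 0.698
  P(X=1) = 0.179 + 0.022 = 0.201
  P(X=2) = 0.084 + 0.017 = 0.101
H(X) = -[0.698·log₂(0.698) + 0.201·log₂(0.201) + 0.101·log₂(0.101)]
  = 0.36205 + 0.46526 + 0.33406 = 1.1614 bits

Marginal of Y (column sums):
  P(Y=0) = 0.303 + 0.179 + 0.084 = 0.566
  P(Y=1) = 0.395 + 0.022 + 0.017 = 0.434
H(X|Y) = Σ_y P(y)·H(X|Y=y):
  Y=0: P(Y=0) = 0.566, P(X|Y=0) = (303/566, 179/566, 42/283) → H(X|Y=0) = 1.41632
  Y=1: P(Y=1) = 0.434, P(X|Y=1) = (395/434, 11/217, 17/434) → H(X|Y=1) = 0.52480
H(X|Y) = 0.566·1.41632 + 0.434·0.52480 = 1.0294 bits

I(X;Y) = H(X) - H(X|Y) = 1.1614 - 1.0294 = 0.1320 bits

Cross-check via I(X;Y) = H(X) + H(Y) - H(X,Y): computing H(Y) from the column sums and H(X,Y) from the 6 cells in the same way gives H(Y) = 0.9874 bits and H(X,Y) = 2.0168 bits, so
I(X;Y) = 1.1614 + 0.9874 - 2.0168 = 0.1320 bits ✓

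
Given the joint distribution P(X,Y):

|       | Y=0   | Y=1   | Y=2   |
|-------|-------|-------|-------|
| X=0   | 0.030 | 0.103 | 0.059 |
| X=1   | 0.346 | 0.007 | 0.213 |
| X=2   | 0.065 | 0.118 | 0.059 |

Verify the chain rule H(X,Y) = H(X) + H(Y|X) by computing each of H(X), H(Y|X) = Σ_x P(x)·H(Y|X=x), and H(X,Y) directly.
H(X) = 1.4172 bits, H(Y|X) = 1.2294 bits, H(X,Y) = 2.6466 bits

Marginal of X (row sums):
  P(X=0) = 0.030 + 0.103 + 0.059 = 0.192
  P(X=1) = 0.346 + 0.007 + 0.213 = 0.566
  P(X=2) = 0.065 + 0.118 + 0.059 = 0.242
H(X) = -[0.192·log₂(0.192) + 0.566·log₂(0.566) + 0.242·log₂(0.242)]
  = 0.45712 + 0.46476 + 0.49535 = 1.4172 bits

H(Y|X) = Σ_x P(x)·H(Y|X=x):
  X=0: P(X=0) = 0.192, P(Y|X=0) = (5/32, 103/192, 59/192) → H(Y|X=0) = 1.42354
  X=1: P(X=1) = 0.566, P(Y|X=1) = (173/283, 7/566, 213/566) → H(Y|X=1) = 1.04302
  X=2: P(X=2) = 0.242, P(Y|X=2) = (65/242, 59/121, 59/242) → H(Y|X=2) = 1.51109
H(Y|X) = 0.192·1.42354 + 0.566·1.04302 + 0.242·1.51109 = 1.2294 bits

H(X,Y) = -Σ_{x,y} P(x,y) log₂ P(x,y). Per-cell terms -P(x,y)·log₂P(x,y):
  X=0: 0.15177, 0.33777, 0.24091
  X=1: 0.52978, 0.05011, 0.47522
  X=2: 0.25632, 0.36381, 0.24091
Sum of the 9 terms: H(X,Y) = 2.6466 bits

Chain rule check:
  H(X) + H(Y|X) = 1.4172 + 1.2294 = 2.6466 bits
  H(X,Y) = 2.6466 bits
✓ Chain rule verified.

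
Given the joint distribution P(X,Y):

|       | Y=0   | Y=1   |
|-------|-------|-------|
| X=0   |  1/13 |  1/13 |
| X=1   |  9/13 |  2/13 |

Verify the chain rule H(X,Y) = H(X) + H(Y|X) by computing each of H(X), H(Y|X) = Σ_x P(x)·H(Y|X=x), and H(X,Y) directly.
H(X) = 0.6194 bits, H(Y|X) = 0.7326 bits, H(X,Y) = 1.3520 bits

Marginal of X (row sums):
  P(X=0) = 1/13 + 1/13 = 2/13
  P(X=1) = 9/13 + 2/13 = 11/13
H(X) = -[(2/13)·log₂(2/13) + (11/13)·log₂(11/13)]
  = 0.4155 + 0.2039 = 0.6194 bits

H(Y|X) = Σ_x P(x)·H(Y|X=x):
  X=0: P(X=0) = 2/13, P(Y|X=0) = (1/2, 1/2) → H(Y|X=0) = 1.0000
  X=1: P(X=1) = 11/13, P(Y|X=1) = (9/11, 2/11) → H(Y|X=1) = 0.6840
H(Y|X) = (2/13)·1.0000 + (11/13)·0.6840 = 0.7326 bits

H(X,Y) = -Σ_{x,y} P(x,y) log₂ P(x,y). Per-cell terms -P(x,y)·log₂P(x,y):
  X=0: 0.2846, 0.2846
  X=1: 0.3673, 0.4155
Sum of the 4 terms: H(X,Y) = 1.3520 bits

Chain rule check:
  H(X) + H(Y|X) = 0.6194 + 0.7326 = 1.3520 bits
  H(X,Y) = 1.3520 bits
✓ Chain rule verified.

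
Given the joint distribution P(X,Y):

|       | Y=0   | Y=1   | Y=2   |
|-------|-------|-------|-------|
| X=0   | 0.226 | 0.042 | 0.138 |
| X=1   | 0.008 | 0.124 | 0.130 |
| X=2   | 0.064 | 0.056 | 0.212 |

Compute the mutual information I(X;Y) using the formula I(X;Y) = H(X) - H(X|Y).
0.2290 bits

I(X;Y) = H(X) - H(X|Y)

Marginal of X (row sums):
  P(X=0) = 0.226 + 0.042 + 0.138 = 0.406
  P(X=1) = 0.008 + 0.124 + 0.130 = 0.262
  P(X=2) = 0.064 + 0.056 + 0.212 = 0.332
H(X) = -[0.406·log₂(0.406) + 0.262·log₂(0.262) + 0.332·log₂(0.332)]
  = 0.5280 + 0.5063 + 0.5281 = 1.5624 bits

Marginal of Y (column sums):
  P(Y=0) = 0.226 + 0.008 + 0.064 = 0.298
  P(Y=1) = 0.042 + 0.124 + 0.056 = 0.222
  P(Y=2) = 0.138 + 0.130 + 0.212 = 0.480
H(X|Y) = Σ_y P(y)·H(X|Y=y):
  Y=0: P(Y=0) = 0.298, P(X|Y=0) = (113/149, 4/149, 32/149) → H(X|Y=0) = 0.9193
  Y=1: P(Y=1) = 0.222, P(X|Y=1) = (7/37, 62/111, 28/111) → H(X|Y=1) = 1.4250
  Y=2: P(Y=2) = 0.480, P(X|Y=2) = (23/80, 13/48, 53/120) → H(X|Y=2) = 1.5481
H(X|Y) = 0.298·0.9193 + 0.222·1.4250 + 0.480·1.5481 = 1.3334 bits

I(X;Y) = H(X) - H(X|Y) = 1.5624 - 1.3334 = 0.2290 bits

Cross-check via I(X;Y) = H(X) + H(Y) - H(X,Y): computing H(Y) from the column sums and H(X,Y) from the 9 cells in the same way gives H(Y) = 1.5108 bits and H(X,Y) = 2.8442 bits, so
I(X;Y) = 1.5624 + 1.5108 - 2.8442 = 0.2290 bits ✓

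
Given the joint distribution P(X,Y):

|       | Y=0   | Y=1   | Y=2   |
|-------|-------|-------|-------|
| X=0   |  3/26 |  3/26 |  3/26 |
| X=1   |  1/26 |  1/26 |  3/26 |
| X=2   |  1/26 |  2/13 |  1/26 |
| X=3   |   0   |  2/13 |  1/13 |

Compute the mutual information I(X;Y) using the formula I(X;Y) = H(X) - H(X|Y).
0.1890 bits

I(X;Y) = H(X) - H(X|Y)

Marginal of X (row sums):
  P(X=0) = 3/26 + 3/26 + 3/26 = 9/26
  P(X=1) = 1/26 + 1/26 + 3/26 = 5/26
  P(X=2) = 1/26 + 2/13 + 1/26 = 3/13
  P(X=3) = 0 + 2/13 + 1/13 = 3/13
H(X) = -[(9/26)·log₂(9/26) + (5/26)·log₂(5/26) + (3/13)·log₂(3/13) + (3/13)·log₂(3/13)]
  = 0.5298 + 0.4574 + 0.4882 + 0.4882 = 1.9636 bits

Marginal of Y (column sums):
  P(Y=0) = 3/26 + 1/26 + 1/26 + 0 = 5/26
  P(Y=1) = 3/26 + 1/26 + 2/13 + 2/13 = 6/13
  P(Y=2) = 3/26 + 3/26 + 1/26 + 1/13 = 9/26
H(X|Y) = Σ_y P(y)·H(X|Y=y):
  Y=0: P(Y=0) = 5/26, P(X|Y=0) = (3/5, 1/5, 1/5, 0) → H(X|Y=0) = 1.3710
  Y=1: P(Y=1) = 6/13, P(X|Y=1) = (1/4, 1/12, 1/3, 1/3) → H(X|Y=1) = 1.8554
  Y=2: P(Y=2) = 9/26, P(X|Y=2) = (1/3, 1/3, 1/9, 2/9) → H(X|Y=2) = 1.8911
H(X|Y) = (5/26)·1.3710 + (6/13)·1.8554 + (9/26)·1.8911 = 1.7746 bits

I(X;Y) = H(X) - H(X|Y) = 1.9636 - 1.7746 = 0.1890 bits

Cross-check via I(X;Y) = H(X) + H(Y) - H(X,Y): computing H(Y) from the column sums and H(X,Y) from the 12 cells in the same way gives H(Y) = 1.5020 bits and H(X,Y) = 3.2766 bits, so
I(X;Y) = 1.9636 + 1.5020 - 3.2766 = 0.1890 bits ✓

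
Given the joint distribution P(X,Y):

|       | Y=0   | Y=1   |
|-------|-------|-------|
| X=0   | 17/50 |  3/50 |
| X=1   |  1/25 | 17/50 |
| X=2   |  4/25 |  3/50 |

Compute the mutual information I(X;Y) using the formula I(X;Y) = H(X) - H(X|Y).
0.3810 bits

I(X;Y) = H(X) - H(X|Y)

Marginal of X (row sums):
  P(X=0) = 17/50 + 3/50 = 2/5
  P(X=1) = 1/25 + 17/50 = 19/50
  P(X=2) = 4/25 + 3/50 = 11/50
H(X) = -[(2/5)·log₂(2/5) + (19/50)·log₂(19/50) + (11/50)·log₂(11/50)]
  = 0.52877 + 0.53045 + 0.48057 = 1.5398 bits

Marginal of Y (column sums):
  P(Y=0) = 17/50 + 1/25 + 4/25 = 27/50
  P(Y=1) = 3/50 + 17/50 + 3/50 = 23/50
H(X|Y) = Σ_y P(y)·H(X|Y=y):
  Y=0: P(Y=0) = 27/50, P(X|Y=0) = (17/27, 2/27, 8/27) → H(X|Y=0) = 1.21834
  Y=1: P(Y=1) = 23/50, P(X|Y=1) = (3/23, 17/23, 3/23) → H(X|Y=1) = 1.08893
H(X|Y) = (27/50)·1.21834 + (23/50)·1.08893 = 1.1588 bits

I(X;Y) = H(X) - H(X|Y) = 1.5398 - 1.1588 = 0.3810 bits

Cross-check via I(X;Y) = H(X) + H(Y) - H(X,Y): computing H(Y) from the column sums and H(X,Y) from the 6 cells in the same way gives H(Y) = 0.9954 bits and H(X,Y) = 2.1542 bits, so
I(X;Y) = 1.5398 + 0.9954 - 2.1542 = 0.3810 bits ✓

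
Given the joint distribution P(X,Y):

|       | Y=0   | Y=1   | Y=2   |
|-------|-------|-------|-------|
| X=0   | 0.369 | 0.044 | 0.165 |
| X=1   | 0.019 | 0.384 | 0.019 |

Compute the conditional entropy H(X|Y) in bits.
0.4021 bits

H(X|Y) = H(X,Y) - H(Y)

H(X,Y) = -Σ_{x,y} P(x,y) log₂ P(x,y). Per-cell terms -P(x,y)·log₂P(x,y):
  X=0: 0.530735, 0.198280, 0.428911
  X=1: 0.108639, 0.530236, 0.108639
Sum of the 6 terms: H(X,Y) = 1.905440 bits

Marginal of Y (column sums):
  P(Y=0) = 0.369 + 0.019 = 0.388
  P(Y=1) = 0.044 + 0.384 = 0.428
  P(Y=2) = 0.165 + 0.019 = 0.184
H(Y) = -[0.388·log₂(0.388) + 0.428·log₂(0.428) + 0.184·log₂(0.184)]
  = 0.529958 + 0.524008 + 0.449369 = 1.503335 bits

H(X|Y) = H(X,Y) - H(Y) = 1.905440 - 1.503335 = 0.4021 bits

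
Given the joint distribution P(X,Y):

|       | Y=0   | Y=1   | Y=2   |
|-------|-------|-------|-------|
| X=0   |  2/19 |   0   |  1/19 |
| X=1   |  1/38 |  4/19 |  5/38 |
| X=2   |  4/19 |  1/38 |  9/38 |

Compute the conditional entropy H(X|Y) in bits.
1.1183 bits

H(X|Y) = H(X,Y) - H(Y)

H(X,Y) = -Σ_{x,y} P(x,y) log₂ P(x,y). Per-cell terms -P(x,y)·log₂P(x,y):
  X=0: 0.3419, 0.0000, 0.2236
  X=1: 0.1381, 0.4732, 0.3850
  X=2: 0.4732, 0.1381, 0.4922
  (cells with P = 0 contribute 0)
Sum of the 9 terms: H(X,Y) = 2.6653 bits

Marginal of Y (column sums):
  P(Y=0) = 2/19 + 1/38 + 4/19 = 13/38
  P(Y=1) = 0 + 4/19 + 1/38 = 9/38
  P(Y=2) = 1/19 + 5/38 + 9/38 = 8/19
H(Y) = -[(13/38)·log₂(13/38) + (9/38)·log₂(9/38) + (8/19)·log₂(8/19)]
  = 0.5294 + 0.4922 + 0.5254 = 1.5470 bits

H(X|Y) = H(X,Y) - H(Y) = 2.6653 - 1.5470 = 1.1183 bits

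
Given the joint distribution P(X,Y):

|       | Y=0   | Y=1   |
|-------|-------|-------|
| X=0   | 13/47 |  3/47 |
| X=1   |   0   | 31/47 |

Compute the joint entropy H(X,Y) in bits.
1.1622 bits

H(X,Y) = -Σ_{x,y} P(x,y) log₂ P(x,y). Per-cell terms -P(x,y)·log₂P(x,y):
  X=0: 0.5128, 0.2534
  X=1: 0.0000, 0.3960
  (cells with P = 0 contribute 0)
Sum of the 4 terms: H(X,Y) = 1.1622 bits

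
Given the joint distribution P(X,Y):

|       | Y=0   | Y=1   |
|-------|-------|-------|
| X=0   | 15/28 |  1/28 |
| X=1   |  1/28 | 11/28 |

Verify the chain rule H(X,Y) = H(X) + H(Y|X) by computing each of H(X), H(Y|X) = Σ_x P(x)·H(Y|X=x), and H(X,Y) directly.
H(X) = 0.9852 bits, H(Y|X) = 0.3701 bits, H(X,Y) = 1.3553 bits

Marginal of X (row sums):
  P(X=0) = 15/28 + 1/28 = 4/7
  P(X=1) = 1/28 + 11/28 = 3/7
H(X) = -[(4/7)·log₂(4/7) + (3/7)·log₂(3/7)]
  = 0.4613 + 0.5239 = 0.9852 bits

H(Y|X) = Σ_x P(x)·H(Y|X=x):
  X=0: P(X=0) = 4/7, P(Y|X=0) = (15/16, 1/16) → H(Y|X=0) = 0.3373
  X=1: P(X=1) = 3/7, P(Y|X=1) = (1/12, 11/12) → H(Y|X=1) = 0.4138
H(Y|X) = (4/7)·0.3373 + (3/7)·0.4138 = 0.3701 bits

H(X,Y) = -Σ_{x,y} P(x,y) log₂ P(x,y). Per-cell terms -P(x,y)·log₂P(x,y):
  X=0: 0.4824, 0.1717
  X=1: 0.1717, 0.5295
Sum of the 4 terms: H(X,Y) = 1.3553 bits

Chain rule check:
  H(X) + H(Y|X) = 0.9852 + 0.3701 = 1.3553 bits
  H(X,Y) = 1.3553 bits
✓ Chain rule verified.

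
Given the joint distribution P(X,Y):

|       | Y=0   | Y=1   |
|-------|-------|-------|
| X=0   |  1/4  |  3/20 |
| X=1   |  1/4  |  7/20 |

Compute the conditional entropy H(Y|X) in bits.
0.9697 bits

H(Y|X) = H(X,Y) - H(X)

H(X,Y) = -Σ_{x,y} P(x,y) log₂ P(x,y). Per-cell terms -P(x,y)·log₂P(x,y):
  X=0: 0.500000, 0.410545
  X=1: 0.500000, 0.530101
Sum of the 4 terms: H(X,Y) = 1.94065 bits

Marginal of X (row sums):
  P(X=0) = 1/4 + 3/20 = 2/5
  P(X=1) = 1/4 + 7/20 = 3/5
H(X) = -[(2/5)·log₂(2/5) + (3/5)·log₂(3/5)]
  = 0.528771 + 0.442179 = 0.97095 bits

H(Y|X) = H(X,Y) - H(X) = 1.94065 - 0.97095 = 0.9697 bits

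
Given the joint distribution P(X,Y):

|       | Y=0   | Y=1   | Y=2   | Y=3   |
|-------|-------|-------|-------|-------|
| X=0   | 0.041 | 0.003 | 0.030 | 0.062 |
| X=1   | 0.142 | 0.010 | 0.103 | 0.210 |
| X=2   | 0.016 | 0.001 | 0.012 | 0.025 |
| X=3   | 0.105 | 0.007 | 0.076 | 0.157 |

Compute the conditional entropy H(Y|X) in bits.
1.6377 bits

H(Y|X) = H(X,Y) - H(X)

H(X,Y) = -Σ_{x,y} P(x,y) log₂ P(x,y). Per-cell terms -P(x,y)·log₂P(x,y):
  X=0: 0.1889375, 0.0251425, 0.1517668, 0.2487185
  X=1: 0.3998773, 0.0664386, 0.3377662, 0.4728231
  X=2: 0.0954525, 0.0099658, 0.0765699, 0.1330482
  X=3: 0.3414116, 0.0501090, 0.2825571, 0.4193727
Sum of the 16 terms: H(X,Y) = 3.299957 bits

Marginal of X (row sums):
  P(X=0) = 0.041 + 0.003 + 0.030 + 0.062 = 0.136
  P(X=1) = 0.142 + 0.010 + 0.103 + 0.210 = 0.465
  P(X=2) = 0.016 + 0.001 + 0.012 + 0.025 = 0.054
  P(X=3) = 0.105 + 0.007 + 0.076 + 0.157 = 0.345
H(X) = -[0.136·log₂(0.136) + 0.465·log₂(0.465) + 0.054·log₂(0.054) + 0.345·log₂(0.345)]
  = 0.3914517 + 0.5136843 + 0.2273884 + 0.5296894 = 1.662214 bits

H(Y|X) = H(X,Y) - H(X) = 3.299957 - 1.662214 = 1.6377 bits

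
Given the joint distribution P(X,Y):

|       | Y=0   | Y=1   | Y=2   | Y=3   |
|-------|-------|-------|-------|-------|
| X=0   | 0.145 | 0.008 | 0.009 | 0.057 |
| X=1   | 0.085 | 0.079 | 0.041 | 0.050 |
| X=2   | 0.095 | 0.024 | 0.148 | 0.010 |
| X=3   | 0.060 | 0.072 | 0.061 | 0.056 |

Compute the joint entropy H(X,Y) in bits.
3.6750 bits

H(X,Y) = -Σ_{x,y} P(x,y) log₂ P(x,y). Per-cell terms -P(x,y)·log₂P(x,y):
  X=0: 0.40395, 0.05573, 0.06116, 0.23557
  X=1: 0.30229, 0.28930, 0.18894, 0.21610
  X=2: 0.32261, 0.12914, 0.40794, 0.06644
  X=3: 0.24353, 0.27330, 0.24614, 0.23287
Sum of the 16 terms: H(X,Y) = 3.6750 bits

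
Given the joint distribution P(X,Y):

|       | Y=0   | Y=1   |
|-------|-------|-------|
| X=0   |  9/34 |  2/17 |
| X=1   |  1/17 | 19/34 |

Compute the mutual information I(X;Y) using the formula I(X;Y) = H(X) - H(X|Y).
0.2875 bits

I(X;Y) = H(X) - H(X|Y)

Marginal of X (row sums):
  P(X=0) = 9/34 + 2/17 = 13/34
  P(X=1) = 1/17 + 19/34 = 21/34
H(X) = -[(13/34)·log₂(13/34) + (21/34)·log₂(21/34)]
  = 0.5303 + 0.4294 = 0.9597 bits

Marginal of Y (column sums):
  P(Y=0) = 9/34 + 1/17 = 11/34
  P(Y=1) = 2/17 + 19/34 = 23/34
H(X|Y) = Σ_y P(y)·H(X|Y=y):
  Y=0: P(Y=0) = 11/34, P(X|Y=0) = (9/11, 2/11) → H(X|Y=0) = 0.6840
  Y=1: P(Y=1) = 23/34, P(X|Y=1) = (4/23, 19/23) → H(X|Y=1) = 0.6666
H(X|Y) = (11/34)·0.6840 + (23/34)·0.6666 = 0.6722 bits

I(X;Y) = H(X) - H(X|Y) = 0.9597 - 0.6722 = 0.2875 bits

Cross-check via I(X;Y) = H(X) + H(Y) - H(X,Y): computing H(Y) from the column sums and H(X,Y) from the 4 cells in the same way gives H(Y) = 0.9082 bits and H(X,Y) = 1.5804 bits, so
I(X;Y) = 0.9597 + 0.9082 - 1.5804 = 0.2875 bits ✓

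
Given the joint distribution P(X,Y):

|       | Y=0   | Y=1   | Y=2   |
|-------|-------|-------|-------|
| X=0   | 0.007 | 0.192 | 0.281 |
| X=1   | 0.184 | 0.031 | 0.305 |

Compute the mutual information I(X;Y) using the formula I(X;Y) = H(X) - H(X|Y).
0.2405 bits

I(X;Y) = H(X) - H(X|Y)

Marginal of X (row sums):
  P(X=0) = 0.007 + 0.192 + 0.281 = 0.480
  P(X=1) = 0.184 + 0.031 + 0.305 = 0.520
H(X) = -[0.480·log₂(0.480) + 0.520·log₂(0.520)]
  = 0.508269 + 0.490577 = 0.998846 bits

Marginal of Y (column sums):
  P(Y=0) = 0.007 + 0.184 = 0.191
  P(Y=1) = 0.192 + 0.031 = 0.223
  P(Y=2) = 0.281 + 0.305 = 0.586
H(X|Y) = Σ_y P(y)·H(X|Y=y):
  Y=0: P(Y=0) = 0.191, P(X|Y=0) = (7/191, 184/191) → H(X|Y=0) = 0.226712
  Y=1: P(Y=1) = 0.223, P(X|Y=1) = (192/223, 31/223) → H(X|Y=1) = 0.581649
  Y=2: P(Y=2) = 0.586, P(X|Y=2) = (281/586, 305/586) → H(X|Y=2) = 0.998790
H(X|Y) = 0.191·0.226712 + 0.223·0.581649 + 0.586·0.998790 = 0.758301 bits

I(X;Y) = H(X) - H(X|Y) = 0.998846 - 0.758301 = 0.2405 bits

Cross-check via I(X;Y) = H(X) + H(Y) - H(X,Y): computing H(Y) from the column sums and H(X,Y) from the 6 cells in the same way gives H(Y) = 1.390767 bits and H(X,Y) = 2.149068 bits, so
I(X;Y) = 0.998846 + 1.390767 - 2.149068 = 0.2405 bits ✓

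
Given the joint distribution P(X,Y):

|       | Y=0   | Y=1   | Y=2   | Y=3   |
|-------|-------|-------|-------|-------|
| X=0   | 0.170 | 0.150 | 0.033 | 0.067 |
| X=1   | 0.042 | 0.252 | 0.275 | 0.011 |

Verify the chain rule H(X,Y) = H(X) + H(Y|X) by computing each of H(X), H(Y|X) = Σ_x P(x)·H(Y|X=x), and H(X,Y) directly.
H(X) = 0.9815 bits, H(Y|X) = 1.5643 bits, H(X,Y) = 2.5458 bits

Marginal of X (row sums):
  P(X=0) = 0.170 + 0.150 + 0.033 + 0.067 = 0.420
  P(X=1) = 0.042 + 0.252 + 0.275 + 0.011 = 0.580
H(X) = -[0.420·log₂(0.420) + 0.580·log₂(0.580)]
  = 0.52565 + 0.45581 = 0.9815 bits

H(Y|X) = Σ_x P(x)·H(Y|X=x):
  X=0: P(X=0) = 0.420, P(Y|X=0) = (17/42, 5/14, 11/140, 67/420) → H(Y|X=0) = 1.76945
  X=1: P(X=1) = 0.580, P(Y|X=1) = (21/290, 63/145, 55/116, 11/580) → H(Y|X=1) = 1.41575
H(Y|X) = 0.420·1.76945 + 0.580·1.41575 = 1.5643 bits

H(X,Y) = -Σ_{x,y} P(x,y) log₂ P(x,y). Per-cell terms -P(x,y)·log₂P(x,y):
  X=0: 0.43459, 0.41054, 0.16241, 0.26128
  X=1: 0.19209, 0.50110, 0.51219, 0.07157
Sum of the 8 terms: H(X,Y) = 2.5458 bits

Chain rule check:
  H(X) + H(Y|X) = 0.9815 + 1.5643 = 2.5458 bits
  H(X,Y) = 2.5458 bits
✓ Chain rule verified.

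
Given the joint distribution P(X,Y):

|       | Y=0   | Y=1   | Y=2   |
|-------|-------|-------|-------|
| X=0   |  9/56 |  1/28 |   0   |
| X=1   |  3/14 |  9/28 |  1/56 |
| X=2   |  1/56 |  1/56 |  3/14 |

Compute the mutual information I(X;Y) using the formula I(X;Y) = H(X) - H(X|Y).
0.5973 bits

I(X;Y) = H(X) - H(X|Y)

Marginal of X (row sums):
  P(X=0) = 9/56 + 1/28 + 0 = 11/56
  P(X=1) = 3/14 + 9/28 + 1/56 = 31/56
  P(X=2) = 1/56 + 1/56 + 3/14 = 1/4
H(X) = -[(11/56)·log₂(11/56) + (31/56)·log₂(31/56) + (1/4)·log₂(1/4)]
  = 0.46120 + 0.47228 + 0.50000 = 1.43348 bits

Marginal of Y (column sums):
  P(Y=0) = 9/56 + 3/14 + 1/56 = 11/28
  P(Y=1) = 1/28 + 9/28 + 1/56 = 3/8
  P(Y=2) = 0 + 1/56 + 3/14 = 13/56
H(X|Y) = Σ_y P(y)·H(X|Y=y):
  Y=0: P(Y=0) = 11/28, P(X|Y=0) = (9/22, 6/11, 1/22) → H(X|Y=0) = 1.20721
  Y=1: P(Y=1) = 3/8, P(X|Y=1) = (2/21, 6/7, 1/21) → H(X|Y=1) = 0.72286
  Y=2: P(Y=2) = 13/56, P(X|Y=2) = (0, 1/13, 12/13) → H(X|Y=2) = 0.39124
H(X|Y) = (11/28)·1.20721 + (3/8)·0.72286 + (13/56)·0.39124 = 0.83616 bits

I(X;Y) = H(X) - H(X|Y) = 1.43348 - 0.83616 = 0.5973 bits

Cross-check via I(X;Y) = H(X) + H(Y) - H(X,Y): computing H(Y) from the column sums and H(X,Y) from the 9 cells in the same way gives H(Y) = 1.54929 bits and H(X,Y) = 2.38544 bits, so
I(X;Y) = 1.43348 + 1.54929 - 2.38544 = 0.5973 bits ✓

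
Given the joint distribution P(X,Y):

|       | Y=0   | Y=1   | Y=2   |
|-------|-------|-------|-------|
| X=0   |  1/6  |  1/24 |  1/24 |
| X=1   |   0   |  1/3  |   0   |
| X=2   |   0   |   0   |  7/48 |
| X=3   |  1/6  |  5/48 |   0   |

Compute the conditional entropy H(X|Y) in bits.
1.0273 bits

H(X|Y) = H(X,Y) - H(Y)

H(X,Y) = -Σ_{x,y} P(x,y) log₂ P(x,y). Per-cell terms -P(x,y)·log₂P(x,y):
  X=0: 0.43083, 0.19104, 0.19104
  X=1: 0.00000, 0.52832, 0.00000
  X=2: 0.00000, 0.00000, 0.40507
  X=3: 0.43083, 0.33990, 0.00000
  (cells with P = 0 contribute 0)
Sum of the 12 terms: H(X,Y) = 2.5170 bits

Marginal of Y (column sums):
  P(Y=0) = 1/6 + 0 + 0 + 1/6 = 1/3
  P(Y=1) = 1/24 + 1/3 + 0 + 5/48 = 23/48
  P(Y=2) = 1/24 + 0 + 7/48 + 0 = 3/16
H(Y) = -[(1/3)·log₂(1/3) + (23/48)·log₂(23/48) + (3/16)·log₂(3/16)]
  = 0.52832 + 0.50859 + 0.45282 = 1.4897 bits

H(X|Y) = H(X,Y) - H(Y) = 2.5170 - 1.4897 = 1.0273 bits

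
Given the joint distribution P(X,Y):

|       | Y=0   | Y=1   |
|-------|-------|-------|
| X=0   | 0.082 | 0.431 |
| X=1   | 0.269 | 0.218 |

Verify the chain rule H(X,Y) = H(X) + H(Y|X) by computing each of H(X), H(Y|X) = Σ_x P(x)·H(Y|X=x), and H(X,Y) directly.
H(X) = 0.9995 bits, H(Y|X) = 0.8083 bits, H(X,Y) = 1.8079 bits

Marginal of X (row sums):
  P(X=0) = 0.082 + 0.431 = 0.513
  P(X=1) = 0.269 + 0.218 = 0.487
H(X) = -[0.513·log₂(0.513) + 0.487·log₂(0.487)]
  = 0.4940 + 0.5055 = 0.9995 bits

H(Y|X) = Σ_x P(x)·H(Y|X=x):
  X=0: P(X=0) = 0.513, P(Y|X=0) = (82/513, 431/513) → H(Y|X=0) = 0.6339
  X=1: P(X=1) = 0.487, P(Y|X=1) = (269/487, 218/487) → H(Y|X=1) = 0.9921
H(Y|X) = 0.513·0.6339 + 0.487·0.9921 = 0.8083 bits

H(X,Y) = -Σ_{x,y} P(x,y) log₂ P(x,y). Per-cell terms -P(x,y)·log₂P(x,y):
  X=0: 0.2959, 0.5233
  X=1: 0.5096, 0.4791
Sum of the 4 terms: H(X,Y) = 1.8079 bits

Chain rule check:
  H(X) + H(Y|X) = 0.9995 + 0.8083 = 1.8078 bits
  H(X,Y) = 1.8079 bits
✓ Chain rule verified (Δ = 0.0001 is 4-dp rounding noise: each of the three values was rounded independently).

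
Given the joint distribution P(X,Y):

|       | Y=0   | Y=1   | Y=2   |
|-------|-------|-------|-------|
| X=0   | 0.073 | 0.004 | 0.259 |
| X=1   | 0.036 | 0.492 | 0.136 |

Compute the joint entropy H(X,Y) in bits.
1.8798 bits

H(X,Y) = -Σ_{x,y} P(x,y) log₂ P(x,y). Per-cell terms -P(x,y)·log₂P(x,y):
  X=0: 0.27565, 0.03186, 0.50478
  X=1: 0.17265, 0.50345, 0.39145
Sum of the 6 terms: H(X,Y) = 1.8798 bits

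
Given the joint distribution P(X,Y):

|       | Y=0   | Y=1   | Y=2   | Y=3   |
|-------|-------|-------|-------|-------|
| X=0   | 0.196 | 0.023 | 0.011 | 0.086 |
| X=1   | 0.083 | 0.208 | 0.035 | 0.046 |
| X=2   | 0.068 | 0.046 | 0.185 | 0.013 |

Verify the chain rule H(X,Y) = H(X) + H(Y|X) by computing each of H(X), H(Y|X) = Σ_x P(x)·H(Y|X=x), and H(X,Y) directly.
H(X) = 1.5802 bits, H(Y|X) = 1.5245 bits, H(X,Y) = 3.1047 bits

Marginal of X (row sums):
  P(X=0) = 0.196 + 0.023 + 0.011 + 0.086 = 0.316
  P(X=1) = 0.083 + 0.208 + 0.035 + 0.046 = 0.372
  P(X=2) = 0.068 + 0.046 + 0.185 + 0.013 = 0.312
H(X) = -[0.316·log₂(0.316) + 0.372·log₂(0.372) + 0.312·log₂(0.312)]
  = 0.52519 + 0.53070 + 0.52428 = 1.5802 bits

H(Y|X) = Σ_x P(x)·H(Y|X=x):
  X=0: P(X=0) = 0.316, P(Y|X=0) = (49/79, 23/316, 11/316, 43/158) → H(Y|X=0) = 1.38214
  X=1: P(X=1) = 0.372, P(Y|X=1) = (83/372, 52/93, 35/372, 23/186) → H(Y|X=1) = 1.64553
  X=2: P(X=2) = 0.312, P(Y|X=2) = (17/78, 23/156, 185/312, 1/24) → H(Y|X=2) = 1.52437
H(Y|X) = 0.316·1.38214 + 0.372·1.64553 + 0.312·1.52437 = 1.5245 bits

H(X,Y) = -Σ_{x,y} P(x,y) log₂ P(x,y). Per-cell terms -P(x,y)·log₂P(x,y):
  X=0: 0.46081, 0.12517, 0.07157, 0.30440
  X=1: 0.29803, 0.47119, 0.16928, 0.20434
  X=2: 0.26373, 0.20434, 0.45036, 0.08145
Sum of the 12 terms: H(X,Y) = 3.1047 bits

Chain rule check:
  H(X) + H(Y|X) = 1.5802 + 1.5245 = 3.1047 bits
  H(X,Y) = 3.1047 bits
✓ Chain rule verified.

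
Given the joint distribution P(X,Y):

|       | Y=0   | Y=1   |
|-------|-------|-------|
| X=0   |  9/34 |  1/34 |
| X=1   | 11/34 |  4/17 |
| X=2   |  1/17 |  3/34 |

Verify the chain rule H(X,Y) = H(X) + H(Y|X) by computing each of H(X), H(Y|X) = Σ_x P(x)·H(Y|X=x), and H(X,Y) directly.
H(X) = 1.3951 bits, H(Y|X) = 0.8295 bits, H(X,Y) = 2.2246 bits

Marginal of X (row sums):
  P(X=0) = 9/34 + 1/34 = 5/17
  P(X=1) = 11/34 + 4/17 = 19/34
  P(X=2) = 1/17 + 3/34 = 5/34
H(X) = -[(5/17)·log₂(5/17) + (19/34)·log₂(19/34) + (5/34)·log₂(5/34)]
  = 0.51927 + 0.46915 + 0.40670 = 1.3951 bits

H(Y|X) = Σ_x P(x)·H(Y|X=x):
  X=0: P(X=0) = 5/17, P(Y|X=0) = (9/10, 1/10) → H(Y|X=0) = 0.46900
  X=1: P(X=1) = 19/34, P(Y|X=1) = (11/19, 8/19) → H(Y|X=1) = 0.98194
  X=2: P(X=2) = 5/34, P(Y|X=2) = (2/5, 3/5) → H(Y|X=2) = 0.97095
H(Y|X) = (5/17)·0.46900 + (19/34)·0.98194 + (5/34)·0.97095 = 0.8295 bits

H(X,Y) = -Σ_{x,y} P(x,y) log₂ P(x,y). Per-cell terms -P(x,y)·log₂P(x,y):
  X=0: 0.50758, 0.14963
  X=1: 0.52672, 0.49117
  X=2: 0.24044, 0.30904
Sum of the 6 terms: H(X,Y) = 2.2246 bits

Chain rule check:
  H(X) + H(Y|X) = 1.3951 + 0.8295 = 2.2246 bits
  H(X,Y) = 2.2246 bits
✓ Chain rule verified.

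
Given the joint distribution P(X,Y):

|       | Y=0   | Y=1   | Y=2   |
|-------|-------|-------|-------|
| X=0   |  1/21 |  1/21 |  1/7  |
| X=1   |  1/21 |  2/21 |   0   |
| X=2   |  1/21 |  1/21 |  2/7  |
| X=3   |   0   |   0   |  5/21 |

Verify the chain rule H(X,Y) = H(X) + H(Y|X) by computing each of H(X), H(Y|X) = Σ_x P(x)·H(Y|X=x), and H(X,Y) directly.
H(X) = 1.9174 bits, H(Y|X) = 0.8619 bits, H(X,Y) = 2.7793 bits

Marginal of X (row sums):
  P(X=0) = 1/21 + 1/21 + 1/7 = 5/21
  P(X=1) = 1/21 + 2/21 + 0 = 1/7
  P(X=2) = 1/21 + 1/21 + 2/7 = 8/21
  P(X=3) = 0 + 0 + 5/21 = 5/21
H(X) = -[(5/21)·log₂(5/21) + (1/7)·log₂(1/7) + (8/21)·log₂(8/21) + (5/21)·log₂(5/21)]
  = 0.49295 + 0.40105 + 0.53041 + 0.49295 = 1.9174 bits

H(Y|X) = Σ_x P(x)·H(Y|X=x):
  X=0: P(X=0) = 5/21, P(Y|X=0) = (1/5, 1/5, 3/5) → H(Y|X=0) = 1.37095
  X=1: P(X=1) = 1/7, P(Y|X=1) = (1/3, 2/3, 0) → H(Y|X=1) = 0.91830
  X=2: P(X=2) = 8/21, P(Y|X=2) = (1/8, 1/8, 3/4) → H(Y|X=2) = 1.06128
  X=3: P(X=3) = 5/21, P(Y|X=3) = (0, 0, 1) → H(Y|X=3) = 0.00000
H(Y|X) = (5/21)·1.37095 + (1/7)·0.91830 + (8/21)·1.06128 + (5/21)·0.00000 = 0.8619 bits

H(X,Y) = -Σ_{x,y} P(x,y) log₂ P(x,y). Per-cell terms -P(x,y)·log₂P(x,y):
  X=0: 0.20916, 0.20916, 0.40105
  X=1: 0.20916, 0.32308, 0.00000
  X=2: 0.20916, 0.20916, 0.51639
  X=3: 0.00000, 0.00000, 0.49295
  (cells with P = 0 contribute 0)
Sum of the 12 terms: H(X,Y) = 2.7793 bits

Chain rule check:
  H(X) + H(Y|X) = 1.9174 + 0.8619 = 2.7793 bits
  H(X,Y) = 2.7793 bits
✓ Chain rule verified.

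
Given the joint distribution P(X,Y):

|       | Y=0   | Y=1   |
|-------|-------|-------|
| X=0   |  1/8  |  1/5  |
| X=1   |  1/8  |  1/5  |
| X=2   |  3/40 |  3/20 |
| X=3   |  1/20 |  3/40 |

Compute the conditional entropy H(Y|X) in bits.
0.9528 bits

H(Y|X) = H(X,Y) - H(X)

H(X,Y) = -Σ_{x,y} P(x,y) log₂ P(x,y). Per-cell terms -P(x,y)·log₂P(x,y):
  X=0: 0.3750, 0.4644
  X=1: 0.3750, 0.4644
  X=2: 0.2803, 0.4105
  X=3: 0.2161, 0.2803
Sum of the 8 terms: H(X,Y) = 2.8660 bits

Marginal of X (row sums):
  P(X=0) = 1/8 + 1/5 = 13/40
  P(X=1) = 1/8 + 1/5 = 13/40
  P(X=2) = 3/40 + 3/20 = 9/40
  P(X=3) = 1/20 + 3/40 = 1/8
H(X) = -[(13/40)·log₂(13/40) + (13/40)·log₂(13/40) + (9/40)·log₂(9/40) + (1/8)·log₂(1/8)]
  = 0.5270 + 0.5270 + 0.4842 + 0.3750 = 1.9132 bits

H(Y|X) = H(X,Y) - H(X) = 2.8660 - 1.9132 = 0.9528 bits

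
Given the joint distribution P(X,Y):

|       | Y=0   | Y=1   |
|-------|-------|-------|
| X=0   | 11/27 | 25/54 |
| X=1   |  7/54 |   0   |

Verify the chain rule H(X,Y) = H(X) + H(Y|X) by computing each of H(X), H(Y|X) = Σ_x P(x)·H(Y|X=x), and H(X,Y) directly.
H(X) = 0.5564 bits, H(Y|X) = 0.8678 bits, H(X,Y) = 1.4242 bits

Marginal of X (row sums):
  P(X=0) = 11/27 + 25/54 = 47/54
  P(X=1) = 7/54 + 0 = 7/54
H(X) = -[(47/54)·log₂(47/54) + (7/54)·log₂(7/54)]
  = 0.17433 + 0.38209 = 0.5564 bits

H(Y|X) = Σ_x P(x)·H(Y|X=x):
  X=0: P(X=0) = 47/54, P(Y|X=0) = (22/47, 25/47) → H(Y|X=0) = 0.99706
  X=1: P(X=1) = 7/54, P(Y|X=1) = (1, 0) → H(Y|X=1) = 0.00000
H(Y|X) = (47/54)·0.99706 + (7/54)·0.00000 = 0.8678 bits

H(X,Y) = -Σ_{x,y} P(x,y) log₂ P(x,y). Per-cell terms -P(x,y)·log₂P(x,y):
  X=0: 0.52778, 0.51437
  X=1: 0.38209, 0.00000
  (cells with P = 0 contribute 0)
Sum of the 4 terms: H(X,Y) = 1.4242 bits

Chain rule check:
  H(X) + H(Y|X) = 0.5564 + 0.8678 = 1.4242 bits
  H(X,Y) = 1.4242 bits
✓ Chain rule verified.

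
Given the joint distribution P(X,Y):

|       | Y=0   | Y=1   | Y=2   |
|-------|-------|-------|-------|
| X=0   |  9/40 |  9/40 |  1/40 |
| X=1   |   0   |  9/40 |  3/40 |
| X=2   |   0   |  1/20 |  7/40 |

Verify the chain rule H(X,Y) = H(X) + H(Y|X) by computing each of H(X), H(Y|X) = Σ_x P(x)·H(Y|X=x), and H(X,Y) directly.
H(X) = 1.5154 bits, H(Y|X) = 1.0066 bits, H(X,Y) = 2.5221 bits

Marginal of X (row sums):
  P(X=0) = 9/40 + 9/40 + 1/40 = 19/40
  P(X=1) = 0 + 9/40 + 3/40 = 3/10
  P(X=2) = 0 + 1/20 + 7/40 = 9/40
H(X) = -[(19/40)·log₂(19/40) + (3/10)·log₂(3/10) + (9/40)·log₂(9/40)]
  = 0.51015 + 0.52109 + 0.48420 = 1.5154 bits

H(Y|X) = Σ_x P(x)·H(Y|X=x):
  X=0: P(X=0) = 19/40, P(Y|X=0) = (9/19, 9/19, 1/19) → H(Y|X=0) = 1.24484
  X=1: P(X=1) = 3/10, P(Y|X=1) = (0, 3/4, 1/4) → H(Y|X=1) = 0.81128
  X=2: P(X=2) = 9/40, P(Y|X=2) = (0, 2/9, 7/9) → H(Y|X=2) = 0.76420
H(Y|X) = (19/40)·1.24484 + (3/10)·0.81128 + (9/40)·0.76420 = 1.0066 bits

H(X,Y) = -Σ_{x,y} P(x,y) log₂ P(x,y). Per-cell terms -P(x,y)·log₂P(x,y):
  X=0: 0.48420, 0.48420, 0.13305
  X=1: 0.00000, 0.48420, 0.28027
  X=2: 0.00000, 0.21610, 0.44005
  (cells with P = 0 contribute 0)
Sum of the 9 terms: H(X,Y) = 2.5221 bits

Chain rule check:
  H(X) + H(Y|X) = 1.5154 + 1.0066 = 2.5220 bits
  H(X,Y) = 2.5221 bits
✓ Chain rule verified (Δ = 0.0001 is 4-dp rounding noise: each of the three values was rounded independently).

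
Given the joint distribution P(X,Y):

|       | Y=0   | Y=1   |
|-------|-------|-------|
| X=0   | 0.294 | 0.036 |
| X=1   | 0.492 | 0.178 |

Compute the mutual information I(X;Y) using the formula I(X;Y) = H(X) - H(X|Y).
0.0254 bits

I(X;Y) = H(X) - H(X|Y)

Marginal of X (row sums):
  P(X=0) = 0.294 + 0.036 = 0.330
  P(X=1) = 0.492 + 0.178 = 0.670
H(X) = -[0.330·log₂(0.330) + 0.670·log₂(0.670)]
  = 0.5278 + 0.3871 = 0.9149 bits

Marginal of Y (column sums):
  P(Y=0) = 0.294 + 0.492 = 0.786
  P(Y=1) = 0.036 + 0.178 = 0.214
H(X|Y) = Σ_y P(y)·H(X|Y=y):
  Y=0: P(Y=0) = 0.786, P(X|Y=0) = (49/131, 82/131) → H(X|Y=0) = 0.9537
  Y=1: P(Y=1) = 0.214, P(X|Y=1) = (18/107, 89/107) → H(X|Y=1) = 0.6536
H(X|Y) = 0.786·0.9537 + 0.214·0.6536 = 0.8895 bits

I(X;Y) = H(X) - H(X|Y) = 0.9149 - 0.8895 = 0.0254 bits

Cross-check via I(X;Y) = H(X) + H(Y) - H(X,Y): computing H(Y) from the column sums and H(X,Y) from the 4 cells in the same way gives H(Y) = 0.7491 bits and H(X,Y) = 1.6386 bits, so
I(X;Y) = 0.9149 + 0.7491 - 1.6386 = 0.0254 bits ✓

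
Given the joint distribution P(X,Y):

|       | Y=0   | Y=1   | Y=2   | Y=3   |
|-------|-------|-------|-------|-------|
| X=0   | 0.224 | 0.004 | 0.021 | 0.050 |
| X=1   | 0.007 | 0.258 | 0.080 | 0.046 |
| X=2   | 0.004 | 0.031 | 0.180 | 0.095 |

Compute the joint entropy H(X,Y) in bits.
2.8539 bits

H(X,Y) = -Σ_{x,y} P(x,y) log₂ P(x,y). Per-cell terms -P(x,y)·log₂P(x,y):
  X=0: 0.4835, 0.0319, 0.1170, 0.2161
  X=1: 0.0501, 0.5043, 0.2915, 0.2043
  X=2: 0.0319, 0.1554, 0.4453, 0.3226
Sum of the 12 terms: H(X,Y) = 2.8539 bits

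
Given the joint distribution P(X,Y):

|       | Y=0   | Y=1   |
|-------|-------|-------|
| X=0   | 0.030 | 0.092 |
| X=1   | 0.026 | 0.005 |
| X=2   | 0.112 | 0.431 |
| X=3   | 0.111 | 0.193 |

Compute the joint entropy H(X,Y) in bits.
2.3307 bits

H(X,Y) = -Σ_{x,y} P(x,y) log₂ P(x,y). Per-cell terms -P(x,y)·log₂P(x,y):
  X=0: 0.1518, 0.3167
  X=1: 0.1369, 0.0382
  X=2: 0.3537, 0.5233
  X=3: 0.3520, 0.4581
Sum of the 8 terms: H(X,Y) = 2.3307 bits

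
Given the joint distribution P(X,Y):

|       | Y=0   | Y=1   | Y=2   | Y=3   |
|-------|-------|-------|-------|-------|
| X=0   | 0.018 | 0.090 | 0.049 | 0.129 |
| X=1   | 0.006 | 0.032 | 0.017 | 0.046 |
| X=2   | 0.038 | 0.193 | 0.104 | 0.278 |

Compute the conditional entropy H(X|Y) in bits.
1.2833 bits

H(X|Y) = H(X,Y) - H(Y)

H(X,Y) = -Σ_{x,y} P(x,y) log₂ P(x,y). Per-cell terms -P(x,y)·log₂P(x,y):
  X=0: 0.1043, 0.3127, 0.2132, 0.3811
  X=1: 0.0443, 0.1589, 0.0999, 0.2043
  X=2: 0.1793, 0.4581, 0.3396, 0.5134
Sum of the 12 terms: H(X,Y) = 3.0091 bits

Marginal of Y (column sums):
  P(Y=0) = 0.018 + 0.006 + 0.038 = 0.062
  P(Y=1) = 0.090 + 0.032 + 0.193 = 0.315
  P(Y=2) = 0.049 + 0.017 + 0.104 = 0.170
  P(Y=3) = 0.129 + 0.046 + 0.278 = 0.453
H(Y) = -[0.062·log₂(0.062) + 0.315·log₂(0.315) + 0.170·log₂(0.170) + 0.453·log₂(0.453)]
  = 0.2487 + 0.5250 + 0.4346 + 0.5175 = 1.7258 bits

H(X|Y) = H(X,Y) - H(Y) = 3.0091 - 1.7258 = 1.2833 bits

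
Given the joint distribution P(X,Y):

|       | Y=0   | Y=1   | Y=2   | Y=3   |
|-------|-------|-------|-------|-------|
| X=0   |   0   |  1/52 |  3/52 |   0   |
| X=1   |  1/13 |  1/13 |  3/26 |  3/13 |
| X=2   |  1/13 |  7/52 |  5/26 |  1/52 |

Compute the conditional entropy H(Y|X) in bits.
1.6955 bits

H(Y|X) = H(X,Y) - H(X)

H(X,Y) = -Σ_{x,y} P(x,y) log₂ P(x,y). Per-cell terms -P(x,y)·log₂P(x,y):
  X=0: 0.00000, 0.10962, 0.23743, 0.00000
  X=1: 0.28465, 0.28465, 0.35948, 0.48819
  X=2: 0.28465, 0.38945, 0.45741, 0.10962
  (cells with P = 0 contribute 0)
Sum of the 12 terms: H(X,Y) = 3.00515 bits

Marginal of X (row sums):
  P(X=0) = 0 + 1/52 + 3/52 + 0 = 1/13
  P(X=1) = 1/13 + 1/13 + 3/26 + 3/13 = 1/2
  P(X=2) = 1/13 + 7/52 + 5/26 + 1/52 = 11/26
H(X) = -[(1/13)·log₂(1/13) + (1/2)·log₂(1/2) + (11/26)·log₂(11/26)]
  = 0.28465 + 0.50000 + 0.52504 = 1.30969 bits

H(Y|X) = H(X,Y) - H(X) = 3.00515 - 1.30969 = 1.6955 bits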